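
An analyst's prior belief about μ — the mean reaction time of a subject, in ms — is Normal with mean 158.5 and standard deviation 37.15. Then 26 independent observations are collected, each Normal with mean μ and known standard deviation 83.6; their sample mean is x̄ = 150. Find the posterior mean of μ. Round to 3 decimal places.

Posterior mean ≈ 151.386

With known σ, the Normal prior is conjugate. Weight on the data is w = (n/σ²)/(n/σ² + 1/τ₀²) = 0.00372015/(0.00372015+0.00072457) = 0.83698.
Posterior mean = w·x̄ + (1−w)·μ₀ = 0.83698·150 + 0.16302·158.5 = 151.386.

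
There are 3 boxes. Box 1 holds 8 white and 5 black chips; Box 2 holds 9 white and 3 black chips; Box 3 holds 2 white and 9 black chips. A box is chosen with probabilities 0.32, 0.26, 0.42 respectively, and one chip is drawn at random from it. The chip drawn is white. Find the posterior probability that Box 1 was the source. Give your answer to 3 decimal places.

P(white|Box 1) = 0.6154; P(white|Box 2) = 0.75; P(white|Box 3) = 0.1818.
Prior × likelihood for each source: 0.32·0.6154=0.1969, 0.26·0.75=0.1950, 0.42·0.1818=0.07636. Summing gives P(white) = 0.46829.
P(Box 1 | white) = 0.1969 / 0.46829 = 0.421.

Posterior probability ≈ 0.421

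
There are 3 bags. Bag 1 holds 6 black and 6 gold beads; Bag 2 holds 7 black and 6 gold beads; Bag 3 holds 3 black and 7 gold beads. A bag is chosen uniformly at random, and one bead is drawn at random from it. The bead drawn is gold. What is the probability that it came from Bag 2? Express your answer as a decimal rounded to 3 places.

Tabulate prior·likelihood by source: [1] prior 0.333333, lik 0.5, product 0.1667; [2] prior 0.333333, lik 0.4615, product 0.1538; [3] prior 0.333333, lik 0.7, product 0.2333.
Normalizing constant = 0.55385; the posterior for Bag 2 is its product over the sum, 0.1538/0.55385 = 0.278.

Posterior probability ≈ 0.278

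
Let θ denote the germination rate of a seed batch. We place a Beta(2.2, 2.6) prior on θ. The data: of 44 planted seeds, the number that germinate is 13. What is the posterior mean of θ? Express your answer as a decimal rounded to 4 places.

Posterior mean ≈ 0.3115

The binomial likelihood is conjugate to the Beta prior: with 13 successes and 31 failures, the posterior is Beta(2.2+13, 2.6+31) = Beta(15.2, 33.6).
E[θ | data] = 15.2/(15.2+33.6) = 0.3115.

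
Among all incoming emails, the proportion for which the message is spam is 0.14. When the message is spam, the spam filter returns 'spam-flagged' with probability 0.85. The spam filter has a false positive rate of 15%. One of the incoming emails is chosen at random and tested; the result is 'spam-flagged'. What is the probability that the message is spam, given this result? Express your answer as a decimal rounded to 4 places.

P(H | E) ≈ 0.4798

Let H be the event that the message is spam. P(H) = 0.14, so P(¬H) = 0.86. With E the 'spam-flagged' result, P(E|H) = 0.85 and P(E|¬H) = 0.15.
P(E) = 0.85·0.14 + 0.15·0.86 = 0.11900 + 0.12900 = 0.24800.
By Bayes' theorem, P(H|E) = 0.11900 / 0.24800 = 0.4798.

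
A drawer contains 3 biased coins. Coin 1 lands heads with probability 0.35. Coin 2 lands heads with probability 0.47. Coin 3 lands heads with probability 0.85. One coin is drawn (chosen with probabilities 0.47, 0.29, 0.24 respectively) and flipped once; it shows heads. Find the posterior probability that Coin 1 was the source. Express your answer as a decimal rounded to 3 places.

P(heads|C1) = 0.35; P(heads|C2) = 0.47; P(heads|C3) = 0.85.
Prior × likelihood for each source: 0.47·0.35=0.1645, 0.29·0.47=0.1363, 0.24·0.85=0.2040. Summing gives P(heads) = 0.50480.
P(Coin 1 | heads) = 0.1645 / 0.50480 = 0.326.

Posterior probability ≈ 0.326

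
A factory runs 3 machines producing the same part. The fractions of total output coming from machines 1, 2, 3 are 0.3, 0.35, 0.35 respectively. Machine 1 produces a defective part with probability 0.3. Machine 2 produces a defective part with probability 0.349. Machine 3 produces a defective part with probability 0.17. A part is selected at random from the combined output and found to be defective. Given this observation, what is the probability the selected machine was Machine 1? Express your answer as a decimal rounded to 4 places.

P(defective|M1) = 0.3; P(defective|M2) = 0.349; P(defective|M3) = 0.17.
Prior × likelihood for each source: 0.3·0.3=0.09000, 0.35·0.349=0.1221, 0.35·0.17=0.05950. Summing gives P(defective) = 0.27165.
P(Machine 1 | defective) = 0.09000 / 0.27165 = 0.3313.

Posterior probability ≈ 0.3313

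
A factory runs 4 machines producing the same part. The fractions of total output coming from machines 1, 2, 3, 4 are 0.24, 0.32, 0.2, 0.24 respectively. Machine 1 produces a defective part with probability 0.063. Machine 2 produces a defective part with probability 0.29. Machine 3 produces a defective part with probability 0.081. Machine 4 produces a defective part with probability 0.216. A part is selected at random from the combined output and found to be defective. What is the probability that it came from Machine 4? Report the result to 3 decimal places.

Tabulate prior·likelihood by source: [1] prior 0.24, lik 0.063, product 0.01512; [2] prior 0.32, lik 0.29, product 0.09280; [3] prior 0.2, lik 0.081, product 0.01620; [4] prior 0.24, lik 0.216, product 0.05184.
Normalizing constant = 0.17596; the posterior for Machine 4 is its product over the sum, 0.05184/0.17596 = 0.295.

Posterior probability ≈ 0.295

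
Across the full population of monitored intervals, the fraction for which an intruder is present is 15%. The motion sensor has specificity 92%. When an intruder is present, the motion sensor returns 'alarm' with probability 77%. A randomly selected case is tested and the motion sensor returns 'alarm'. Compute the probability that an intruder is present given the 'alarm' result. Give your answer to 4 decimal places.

P(H | E) ≈ 0.6294

Let H be the event that an intruder is present. P(H) = 0.15, so P(¬H) = 0.85. With E the 'alarm' result, P(E|H) = 0.77 and P(E|¬H) = 0.08.
P(E) = 0.77·0.15 + 0.08·0.85 = 0.11550 + 0.068000 = 0.18350.
By Bayes' theorem, P(H|E) = 0.11550 / 0.18350 = 0.6294.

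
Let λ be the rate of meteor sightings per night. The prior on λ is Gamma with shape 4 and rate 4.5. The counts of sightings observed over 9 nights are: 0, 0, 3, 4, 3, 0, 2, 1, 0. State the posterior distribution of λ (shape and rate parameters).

Posterior: Gamma(shape=17, rate=13.5)

Total count ∑xᵢ = 13 over n = 9 nights.
Gamma is conjugate to the Poisson likelihood: posterior is Gamma(shape = 4+13 = 17, rate = 4.5+9 = 13.5).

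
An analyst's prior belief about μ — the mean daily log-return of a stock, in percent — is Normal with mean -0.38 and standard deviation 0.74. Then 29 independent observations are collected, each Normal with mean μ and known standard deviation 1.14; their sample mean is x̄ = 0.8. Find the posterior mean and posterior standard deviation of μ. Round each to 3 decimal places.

Posterior mean ≈ 0.711; posterior SD ≈ 0.204

With known σ, the Normal prior is conjugate. Weight on the data is w = (n/σ²)/(n/σ² + 1/τ₀²) = 22.3146/(22.3146+1.82615) = 0.92435.
Posterior mean = w·x̄ + (1−w)·μ₀ = 0.92435·0.8 + 0.075646·-0.38 = 0.711. Posterior variance = 1/(22.3146+1.82615) = 0.0414238, so SD = 0.204.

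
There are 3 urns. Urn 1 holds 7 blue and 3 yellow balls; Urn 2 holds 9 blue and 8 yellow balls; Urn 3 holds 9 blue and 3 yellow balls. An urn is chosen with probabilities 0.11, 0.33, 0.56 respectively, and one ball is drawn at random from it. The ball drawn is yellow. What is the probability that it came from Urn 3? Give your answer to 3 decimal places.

Posterior probability ≈ 0.426

Tabulate prior·likelihood by source: [1] prior 0.11, lik 0.3, product 0.03300; [2] prior 0.33, lik 0.4706, product 0.1553; [3] prior 0.56, lik 0.25, product 0.1400.
Normalizing constant = 0.32829; the posterior for Urn 3 is its product over the sum, 0.1400/0.32829 = 0.426.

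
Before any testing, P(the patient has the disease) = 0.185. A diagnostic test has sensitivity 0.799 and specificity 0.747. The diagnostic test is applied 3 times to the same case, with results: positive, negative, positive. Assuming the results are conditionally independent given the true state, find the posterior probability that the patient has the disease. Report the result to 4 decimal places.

With H the event that the patient has the disease, the joint likelihood of the observed sequence is P(data|H) = 0.799·0.201·0.799 = 0.12832 and P(data|¬H) = 0.253·0.747·0.253 = 0.047815.
Bayes: P(H|data) = 0.185·0.12832 / (0.185·0.12832 + 0.815·0.047815) = 0.023739/0.062708 = 0.3786.

Posterior P(H) ≈ 0.3786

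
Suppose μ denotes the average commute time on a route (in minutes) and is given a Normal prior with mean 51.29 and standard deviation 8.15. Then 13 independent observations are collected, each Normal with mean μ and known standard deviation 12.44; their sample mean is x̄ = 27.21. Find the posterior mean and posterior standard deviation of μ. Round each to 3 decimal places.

Posterior mean ≈ 30.870; posterior SD ≈ 3.177

With known σ, the Normal prior is conjugate. Weight on the data is w = (n/σ²)/(n/σ² + 1/τ₀²) = 0.0840045/(0.0840045+0.0150551) = 0.84802.
Posterior mean = w·x̄ + (1−w)·μ₀ = 0.84802·27.21 + 0.15198·51.29 = 30.870. Posterior variance = 1/(0.0840045+0.0150551) = 10.0949, so SD = 3.177.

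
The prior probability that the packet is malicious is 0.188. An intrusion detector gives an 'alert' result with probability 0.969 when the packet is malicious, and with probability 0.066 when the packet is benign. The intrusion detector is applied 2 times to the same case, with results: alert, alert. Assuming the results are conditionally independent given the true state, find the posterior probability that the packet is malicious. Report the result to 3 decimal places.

Let H be the event that the packet is malicious; start with P(H) = 0.188. P('alert'|H) = 0.969, P('alert'|¬H) = 0.066.
Update on result 1 ('alert'): P(H) ← 0.969·0.1880 / (0.969·0.1880 + 0.066·0.8120) = 0.18217/0.23576 = 0.7727.
Update on result 2 ('alert'): P(H) ← 0.969·0.7727 / (0.969·0.7727 + 0.066·0.2273) = 0.74873/0.76374 = 0.9804.

Posterior P(H) ≈ 0.980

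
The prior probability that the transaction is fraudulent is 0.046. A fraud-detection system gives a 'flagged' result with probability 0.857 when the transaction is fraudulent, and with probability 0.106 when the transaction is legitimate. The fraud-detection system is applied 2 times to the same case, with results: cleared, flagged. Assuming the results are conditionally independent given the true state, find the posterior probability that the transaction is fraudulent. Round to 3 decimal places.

Let H be the event that the transaction is fraudulent; start with P(H) = 0.046. P('flagged'|H) = 0.857, P('flagged'|¬H) = 0.106.
Update on result 1 ('cleared'): P(H) ← 0.143·0.0460 / (0.143·0.0460 + 0.894·0.9540) = 0.0065780/0.85945 = 0.0077.
Update on result 2 ('flagged'): P(H) ← 0.857·0.0077 / (0.857·0.0077 + 0.106·0.9923) = 0.0065592/0.11175 = 0.0587.

Posterior P(H) ≈ 0.059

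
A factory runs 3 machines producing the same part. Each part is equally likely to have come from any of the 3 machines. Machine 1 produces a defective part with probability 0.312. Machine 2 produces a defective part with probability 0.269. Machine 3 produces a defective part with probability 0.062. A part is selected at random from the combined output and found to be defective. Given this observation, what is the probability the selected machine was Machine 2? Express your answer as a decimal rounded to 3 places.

Posterior probability ≈ 0.418

Tabulate prior·likelihood by source: [1] prior 0.333333, lik 0.312, product 0.1040; [2] prior 0.333333, lik 0.269, product 0.08967; [3] prior 0.333333, lik 0.062, product 0.02067.
Normalizing constant = 0.21433; the posterior for Machine 2 is its product over the sum, 0.08967/0.21433 = 0.418.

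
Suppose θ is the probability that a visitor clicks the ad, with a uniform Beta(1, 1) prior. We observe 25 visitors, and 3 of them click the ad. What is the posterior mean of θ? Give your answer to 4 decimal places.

Posterior mean ≈ 0.1481

The binomial likelihood is conjugate to the Beta prior: with 3 successes and 22 failures, the posterior is Beta(1+3, 1+22) = Beta(4, 23).
Posterior mean = α/(α+β) = 4/27 = 0.1481.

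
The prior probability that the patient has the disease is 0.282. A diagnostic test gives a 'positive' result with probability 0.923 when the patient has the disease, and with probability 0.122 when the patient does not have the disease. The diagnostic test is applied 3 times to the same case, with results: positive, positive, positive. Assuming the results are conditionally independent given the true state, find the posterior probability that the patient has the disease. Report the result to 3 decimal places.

Let H be the event that the patient has the disease; start with P(H) = 0.282. P('positive'|H) = 0.923, P('positive'|¬H) = 0.122.
Update on result 1 ('positive'): P(H) ← 0.923·0.2820 / (0.923·0.2820 + 0.122·0.7180) = 0.26029/0.34788 = 0.7482.
Update on result 2 ('positive'): P(H) ← 0.923·0.7482 / (0.923·0.7482 + 0.122·0.2518) = 0.69059/0.72131 = 0.9574.
Update on result 3 ('positive'): P(H) ← 0.923·0.9574 / (0.923·0.9574 + 0.122·0.0426) = 0.88369/0.88889 = 0.9942.

Posterior P(H) ≈ 0.994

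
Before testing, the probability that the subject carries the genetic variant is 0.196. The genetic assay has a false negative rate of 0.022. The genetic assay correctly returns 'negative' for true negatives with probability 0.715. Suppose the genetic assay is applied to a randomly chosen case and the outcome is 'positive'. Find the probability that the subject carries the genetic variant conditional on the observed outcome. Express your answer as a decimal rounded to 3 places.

Write H for 'the subject carries the genetic variant'. Prior odds H:¬H = 0.196/0.804 = 0.24378. For the 'positive' outcome, the likelihood ratio is 0.978/0.285 = 3.4316.
Posterior odds = 0.24378 × 3.4316 = 0.83655, so P(H|E) = 0.83655/(1+0.83655) = 0.456.

P(H | E) ≈ 0.456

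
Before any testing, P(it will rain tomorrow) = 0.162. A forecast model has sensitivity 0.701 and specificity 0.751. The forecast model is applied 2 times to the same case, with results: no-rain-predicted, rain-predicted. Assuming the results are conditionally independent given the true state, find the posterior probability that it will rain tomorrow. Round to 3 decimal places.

Posterior P(H) ≈ 0.178

Let H be the event that it will rain tomorrow; start with P(H) = 0.162. P('rain-predicted'|H) = 0.701, P('rain-predicted'|¬H) = 0.249.
Update on result 1 ('no-rain-predicted'): P(H) ← 0.299·0.1620 / (0.299·0.1620 + 0.751·0.8380) = 0.048438/0.67778 = 0.0715.
Update on result 2 ('rain-predicted'): P(H) ← 0.701·0.0715 / (0.701·0.0715 + 0.249·0.9285) = 0.050098/0.28130 = 0.1781.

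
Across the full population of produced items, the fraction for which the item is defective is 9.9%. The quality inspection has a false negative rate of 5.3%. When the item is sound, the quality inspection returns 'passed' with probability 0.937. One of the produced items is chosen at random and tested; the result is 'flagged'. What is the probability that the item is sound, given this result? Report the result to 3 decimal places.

P(¬H | E) ≈ 0.377

Write H for 'the item is defective'. Prior odds H:¬H = 0.099/0.901 = 0.10988. For the 'flagged' outcome, the likelihood ratio is 0.947/0.063 = 15.032.
Posterior odds = 0.10988 × 15.032 = 1.6517, so P(H|E) = 1.6517/(1+1.6517) = 0.623. Then P(¬H|E) = 1 − 0.623 = 0.377.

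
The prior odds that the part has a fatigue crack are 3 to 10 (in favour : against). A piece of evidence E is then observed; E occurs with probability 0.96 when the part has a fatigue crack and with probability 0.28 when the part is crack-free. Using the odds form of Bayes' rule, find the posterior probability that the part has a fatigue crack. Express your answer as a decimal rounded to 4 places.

Posterior probability ≈ 0.5070

Prior odds = 3/10 = 0.30000. In log-odds, ln(0.30000) = -1.2040.
Add log likelihood ratio: ln(3.4286) = 1.2321.
Posterior log-odds = 0.028171, so posterior odds = exp(0.028171) = 1.0286. Converting, P(H|E) = 1.0286/2.0286 = 0.5070.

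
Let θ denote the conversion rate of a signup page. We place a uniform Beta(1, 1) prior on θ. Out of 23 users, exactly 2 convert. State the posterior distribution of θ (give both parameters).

Posterior: Beta(3, 22)

Observing 2 successes and 21 failures updates Beta(1, 1) by adding the success and failure counts to the two shape parameters: α = 1+2 = 3, β = 1+21 = 22.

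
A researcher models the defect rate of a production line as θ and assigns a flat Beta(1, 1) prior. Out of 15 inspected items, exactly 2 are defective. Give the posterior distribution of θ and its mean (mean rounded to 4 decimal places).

The binomial likelihood is conjugate to the Beta prior: with 2 successes and 13 failures, the posterior is Beta(1+2, 1+13) = Beta(3, 14).
Posterior mean = α/(α+β) = 3/17 = 0.1765.

Posterior: Beta(3, 14); mean ≈ 0.1765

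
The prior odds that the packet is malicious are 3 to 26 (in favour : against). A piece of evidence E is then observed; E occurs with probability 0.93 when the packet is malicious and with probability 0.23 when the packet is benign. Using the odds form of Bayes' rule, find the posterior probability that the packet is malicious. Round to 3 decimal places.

Prior odds = 3/26 = 0.11538. In log-odds, ln(0.11538) = -2.1595.
Add log likelihood ratio: ln(4.0435) = 1.3971.
Posterior log-odds = -0.76238, so posterior odds = exp(-0.76238) = 0.46656. Converting, P(H|E) = 0.46656/1.4666 = 0.318.

Posterior probability ≈ 0.318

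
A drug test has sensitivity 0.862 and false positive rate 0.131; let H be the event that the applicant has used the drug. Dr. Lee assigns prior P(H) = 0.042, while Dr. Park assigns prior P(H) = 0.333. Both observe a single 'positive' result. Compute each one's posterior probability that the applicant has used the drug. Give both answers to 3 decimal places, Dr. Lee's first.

Dr. Lee: 0.224; Dr. Park: 0.767

P('+'|H) = 0.862, P('+'|¬H) = 0.131.
Dr. Lee: numerator 0.862·0.042 = 0.036204; evidence = 0.036204+0.131·0.958 = 0.16170; posterior = 0.224.
Dr. Park: numerator 0.862·0.333 = 0.28705; evidence = 0.28705+0.131·0.667 = 0.37442; posterior = 0.767.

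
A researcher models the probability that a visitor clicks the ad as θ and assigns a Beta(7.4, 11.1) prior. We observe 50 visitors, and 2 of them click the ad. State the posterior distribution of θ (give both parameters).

Posterior: Beta(9.4, 59.1)

Observing 2 successes and 48 failures updates Beta(7.4, 11.1) by adding the success and failure counts to the two shape parameters: α = 7.4+2 = 9.4, β = 11.1+48 = 59.1.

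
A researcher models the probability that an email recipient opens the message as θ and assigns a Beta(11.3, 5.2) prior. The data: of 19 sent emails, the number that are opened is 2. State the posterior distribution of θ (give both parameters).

Observing 2 successes and 17 failures updates Beta(11.3, 5.2) by adding the success and failure counts to the two shape parameters: α = 11.3+2 = 13.3, β = 5.2+17 = 22.2.

Posterior: Beta(13.3, 22.2)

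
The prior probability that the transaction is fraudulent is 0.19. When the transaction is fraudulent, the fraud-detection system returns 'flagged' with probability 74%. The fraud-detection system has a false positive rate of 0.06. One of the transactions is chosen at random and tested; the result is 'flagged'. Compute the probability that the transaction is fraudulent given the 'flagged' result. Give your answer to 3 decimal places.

P(H | E) ≈ 0.743

Write H for 'the transaction is fraudulent'. Prior odds H:¬H = 0.19/0.81 = 0.23457. For the 'flagged' outcome, the likelihood ratio is 0.74/0.06 = 12.333.
Posterior odds = 0.23457 × 12.333 = 2.8930, so P(H|E) = 2.8930/(1+2.8930) = 0.743.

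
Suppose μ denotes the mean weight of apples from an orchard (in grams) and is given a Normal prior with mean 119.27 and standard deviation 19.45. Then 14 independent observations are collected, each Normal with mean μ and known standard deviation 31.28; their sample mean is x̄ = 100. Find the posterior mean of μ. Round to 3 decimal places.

With known σ, the Normal prior is conjugate. Weight on the data is w = (n/σ²)/(n/σ² + 1/τ₀²) = 0.0143085/(0.0143085+0.00264339) = 0.84407.
Posterior mean = w·x̄ + (1−w)·μ₀ = 0.84407·100 + 0.15593·119.27 = 103.005.

Posterior mean ≈ 103.005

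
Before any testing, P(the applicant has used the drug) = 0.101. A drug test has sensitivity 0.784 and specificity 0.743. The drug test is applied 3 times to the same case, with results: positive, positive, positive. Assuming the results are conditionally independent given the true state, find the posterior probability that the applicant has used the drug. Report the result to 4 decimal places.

Let H be the event that the applicant has used the drug; start with P(H) = 0.101. P('positive'|H) = 0.784, P('positive'|¬H) = 0.257.
Update on result 1 ('positive'): P(H) ← 0.784·0.1010 / (0.784·0.1010 + 0.257·0.8990) = 0.079184/0.31023 = 0.2552.
Update on result 2 ('positive'): P(H) ← 0.784·0.2552 / (0.784·0.2552 + 0.257·0.7448) = 0.20011/0.39151 = 0.5111.
Update on result 3 ('positive'): P(H) ← 0.784·0.5111 / (0.784·0.5111 + 0.257·0.4889) = 0.40072/0.52636 = 0.7613.

Posterior P(H) ≈ 0.7613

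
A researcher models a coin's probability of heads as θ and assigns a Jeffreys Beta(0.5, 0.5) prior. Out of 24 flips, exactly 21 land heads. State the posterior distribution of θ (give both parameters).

Posterior: Beta(21.5, 3.5)

The binomial likelihood is conjugate to the Beta prior: with 21 successes and 3 failures, the posterior is Beta(0.5+21, 0.5+3) = Beta(21.5, 3.5).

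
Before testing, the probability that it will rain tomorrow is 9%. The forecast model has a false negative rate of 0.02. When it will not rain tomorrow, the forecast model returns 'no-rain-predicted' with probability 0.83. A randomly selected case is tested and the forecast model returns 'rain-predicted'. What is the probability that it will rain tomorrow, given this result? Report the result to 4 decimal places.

Write H for 'it will rain tomorrow'. Prior odds H:¬H = 0.09/0.91 = 0.098901. For the 'rain-predicted' outcome, the likelihood ratio is 0.98/0.17 = 5.7647.
Posterior odds = 0.098901 × 5.7647 = 0.57014, so P(H|E) = 0.57014/(1+0.57014) = 0.3631.

P(H | E) ≈ 0.3631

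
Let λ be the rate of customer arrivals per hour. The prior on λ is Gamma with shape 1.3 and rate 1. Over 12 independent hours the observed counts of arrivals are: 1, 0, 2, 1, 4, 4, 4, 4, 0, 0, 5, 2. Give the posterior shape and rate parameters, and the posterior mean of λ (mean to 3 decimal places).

The Poisson likelihood adds the total count to the shape and the number of exposure periods to the rate. Here ∑xᵢ = 27 and n = 12, so shape 1.3→28.3 and rate 1→13.
Posterior mean = shape/rate = 28.3/13 = 2.177.

Posterior: Gamma(shape=28.3, rate=13); mean ≈ 2.177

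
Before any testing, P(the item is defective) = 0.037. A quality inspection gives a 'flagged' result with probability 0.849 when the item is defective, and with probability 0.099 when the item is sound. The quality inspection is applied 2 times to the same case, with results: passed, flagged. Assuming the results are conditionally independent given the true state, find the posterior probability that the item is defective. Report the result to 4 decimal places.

Posterior P(H) ≈ 0.0523

With H the event that the item is defective, the joint likelihood of the observed sequence is P(data|H) = 0.151·0.849 = 0.12820 and P(data|¬H) = 0.901·0.099 = 0.089199.
Bayes: P(H|data) = 0.037·0.12820 / (0.037·0.12820 + 0.963·0.089199) = 0.0047434/0.090642 = 0.0523.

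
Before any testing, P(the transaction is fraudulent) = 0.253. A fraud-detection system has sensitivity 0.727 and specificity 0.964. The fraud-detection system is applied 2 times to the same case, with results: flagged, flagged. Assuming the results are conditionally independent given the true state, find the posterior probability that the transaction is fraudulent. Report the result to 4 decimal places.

Posterior P(H) ≈ 0.9928

With H the event that the transaction is fraudulent, the joint likelihood of the observed sequence is P(data|H) = 0.727·0.727 = 0.52853 and P(data|¬H) = 0.036·0.036 = 0.0012960.
Bayes: P(H|data) = 0.253·0.52853 / (0.253·0.52853 + 0.747·0.0012960) = 0.13372/0.13469 = 0.9928.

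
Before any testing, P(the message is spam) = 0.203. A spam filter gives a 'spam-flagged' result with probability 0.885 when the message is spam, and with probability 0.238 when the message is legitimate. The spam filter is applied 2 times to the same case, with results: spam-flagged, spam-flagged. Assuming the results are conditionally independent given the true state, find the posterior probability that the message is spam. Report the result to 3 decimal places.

Let H be the event that the message is spam; start with P(H) = 0.203. P('spam-flagged'|H) = 0.885, P('spam-flagged'|¬H) = 0.238.
Update on result 1 ('spam-flagged'): P(H) ← 0.885·0.2030 / (0.885·0.2030 + 0.238·0.7970) = 0.17966/0.36934 = 0.4864.
Update on result 2 ('spam-flagged'): P(H) ← 0.885·0.4864 / (0.885·0.4864 + 0.238·0.5136) = 0.43048/0.55271 = 0.7789.

Posterior P(H) ≈ 0.779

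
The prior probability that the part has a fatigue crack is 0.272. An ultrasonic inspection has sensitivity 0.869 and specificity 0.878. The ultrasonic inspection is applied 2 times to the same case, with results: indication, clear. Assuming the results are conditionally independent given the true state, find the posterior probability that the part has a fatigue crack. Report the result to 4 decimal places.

With H the event that the part has a fatigue crack, the joint likelihood of the observed sequence is P(data|H) = 0.869·0.131 = 0.11384 and P(data|¬H) = 0.122·0.878 = 0.10712.
Bayes: P(H|data) = 0.272·0.11384 / (0.272·0.11384 + 0.728·0.10712) = 0.030964/0.10894 = 0.2842.

Posterior P(H) ≈ 0.2842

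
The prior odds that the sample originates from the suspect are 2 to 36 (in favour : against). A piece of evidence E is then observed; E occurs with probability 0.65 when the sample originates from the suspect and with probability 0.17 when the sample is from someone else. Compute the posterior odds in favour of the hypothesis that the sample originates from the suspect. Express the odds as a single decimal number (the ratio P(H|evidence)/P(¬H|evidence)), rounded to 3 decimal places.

Prior odds = 2/36 = 0.055556.
Likelihood ratio for E = 0.65/0.17 = 3.8235.
Posterior odds = prior odds × LR = 0.21242.

Posterior odds ≈ 0.212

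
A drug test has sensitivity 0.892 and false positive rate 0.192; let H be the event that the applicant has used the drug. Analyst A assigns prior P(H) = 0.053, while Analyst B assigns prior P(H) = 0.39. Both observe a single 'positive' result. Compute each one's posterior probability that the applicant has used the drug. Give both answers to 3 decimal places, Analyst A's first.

Analyst A: 0.206; Analyst B: 0.748

The likelihood ratio for a 'positive' result is 0.892/0.192 = 4.6458.
Analyst A: prior odds 0.053/0.947 = 0.055966; posterior odds 0.26001; posterior probability 0.206.
Analyst B: prior odds 0.39/0.61 = 0.63934; posterior odds 2.9703; posterior probability 0.748.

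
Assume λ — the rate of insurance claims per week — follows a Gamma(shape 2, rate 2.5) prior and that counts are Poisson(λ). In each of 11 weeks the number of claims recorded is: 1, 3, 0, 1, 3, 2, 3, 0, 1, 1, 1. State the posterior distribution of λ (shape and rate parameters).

Posterior: Gamma(shape=18, rate=13.5)

Total count ∑xᵢ = 16 over n = 11 weeks.
Gamma is conjugate to the Poisson likelihood: posterior is Gamma(shape = 2+16 = 18, rate = 2.5+11 = 13.5).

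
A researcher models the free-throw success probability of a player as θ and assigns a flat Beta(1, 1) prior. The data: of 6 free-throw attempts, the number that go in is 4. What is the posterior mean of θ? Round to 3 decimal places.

The binomial likelihood is conjugate to the Beta prior: with 4 successes and 2 failures, the posterior is Beta(1+4, 1+2) = Beta(5, 3).
E[θ | data] = 5/(5+3) = 0.625.

Posterior mean ≈ 0.625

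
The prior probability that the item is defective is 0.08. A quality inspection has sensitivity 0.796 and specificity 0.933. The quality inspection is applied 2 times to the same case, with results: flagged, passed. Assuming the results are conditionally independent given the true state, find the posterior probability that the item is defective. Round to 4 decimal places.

With H the event that the item is defective, the joint likelihood of the observed sequence is P(data|H) = 0.796·0.204 = 0.16238 and P(data|¬H) = 0.067·0.933 = 0.062511.
Bayes: P(H|data) = 0.08·0.16238 / (0.08·0.16238 + 0.92·0.062511) = 0.012991/0.070501 = 0.1843.

Posterior P(H) ≈ 0.1843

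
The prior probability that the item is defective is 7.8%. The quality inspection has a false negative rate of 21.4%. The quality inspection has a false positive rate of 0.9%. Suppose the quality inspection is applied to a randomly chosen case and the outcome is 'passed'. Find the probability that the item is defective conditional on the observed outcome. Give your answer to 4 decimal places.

P(H | E) ≈ 0.0179

Let H be the event that the item is defective. P(H) = 0.078, so P(¬H) = 0.922. With E the 'passed' result, P(E|H) = 0.214 and P(E|¬H) = 0.991.
P(E) = 0.214·0.078 + 0.991·0.922 = 0.016692 + 0.91370 = 0.93039.
By Bayes' theorem, P(H|E) = 0.016692 / 0.93039 = 0.0179.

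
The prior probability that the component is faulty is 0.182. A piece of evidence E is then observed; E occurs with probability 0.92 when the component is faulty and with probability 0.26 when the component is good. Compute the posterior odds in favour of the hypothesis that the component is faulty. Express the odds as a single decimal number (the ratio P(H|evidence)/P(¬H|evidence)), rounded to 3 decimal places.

Posterior odds ≈ 0.787

Prior odds = 0.182/(1−0.182) = 0.22249. In log-odds, ln(0.22249) = -1.5029.
Add log likelihood ratio: ln(3.5385) = 1.2637.
Posterior log-odds = -0.23916, so posterior odds = exp(-0.23916) = 0.78729.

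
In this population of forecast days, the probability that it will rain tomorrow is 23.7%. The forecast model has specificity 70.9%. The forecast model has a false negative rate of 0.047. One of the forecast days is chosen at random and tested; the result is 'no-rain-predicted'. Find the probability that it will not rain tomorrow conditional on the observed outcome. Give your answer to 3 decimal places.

Let H be the event that it will rain tomorrow. P(H) = 0.237, so P(¬H) = 0.763. With E the 'no-rain-predicted' result, P(E|H) = 0.047 and P(E|¬H) = 0.709.
P(E) = 0.047·0.237 + 0.709·0.763 = 0.011139 + 0.54097 = 0.55211.
By Bayes' theorem, P(H|E) = 0.011139 / 0.55211 = 0.020. Hence P(¬H|E) = 1 − 0.020 = 0.980.

P(¬H | E) ≈ 0.980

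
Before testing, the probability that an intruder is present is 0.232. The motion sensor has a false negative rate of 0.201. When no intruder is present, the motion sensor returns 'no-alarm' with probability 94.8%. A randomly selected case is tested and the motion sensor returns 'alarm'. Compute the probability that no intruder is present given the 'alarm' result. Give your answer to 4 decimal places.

P(¬H | E) ≈ 0.1773

Let H be the event that an intruder is present. P(H) = 0.232, so P(¬H) = 0.768. With E the 'alarm' result, P(E|H) = 0.799 and P(E|¬H) = 0.052.
P(E) = 0.799·0.232 + 0.052·0.768 = 0.18537 + 0.039936 = 0.22530.
By Bayes' theorem, P(H|E) = 0.18537 / 0.22530 = 0.8227. Hence P(¬H|E) = 1 − 0.8227 = 0.1773.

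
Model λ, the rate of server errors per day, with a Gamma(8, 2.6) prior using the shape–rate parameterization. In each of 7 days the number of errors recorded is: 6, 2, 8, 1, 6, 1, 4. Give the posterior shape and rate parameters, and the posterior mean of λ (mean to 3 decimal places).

Posterior: Gamma(shape=36, rate=9.6); mean ≈ 3.750

Total count ∑xᵢ = 28 over n = 7 days.
Gamma is conjugate to the Poisson likelihood: posterior is Gamma(shape = 8+28 = 36, rate = 2.6+7 = 9.6).
E[λ | data] = 36/9.6 = 3.750.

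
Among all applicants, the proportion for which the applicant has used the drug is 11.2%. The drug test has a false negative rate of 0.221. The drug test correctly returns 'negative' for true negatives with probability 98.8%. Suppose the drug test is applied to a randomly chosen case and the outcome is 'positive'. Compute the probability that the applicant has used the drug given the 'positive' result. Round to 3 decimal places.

Write H for 'the applicant has used the drug'. Prior odds H:¬H = 0.112/0.888 = 0.12613. For the 'positive' outcome, the likelihood ratio is 0.779/0.012 = 64.917.
Posterior odds = 0.12613 × 64.917 = 8.1877, so P(H|E) = 8.1877/(1+8.1877) = 0.891.

P(H | E) ≈ 0.891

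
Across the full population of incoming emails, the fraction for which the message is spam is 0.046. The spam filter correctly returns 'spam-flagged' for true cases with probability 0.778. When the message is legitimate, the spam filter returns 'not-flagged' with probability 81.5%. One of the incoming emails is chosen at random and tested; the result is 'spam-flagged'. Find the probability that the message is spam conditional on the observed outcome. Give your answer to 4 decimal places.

Write H for 'the message is spam'. Prior odds H:¬H = 0.046/0.954 = 0.048218. For the 'spam-flagged' outcome, the likelihood ratio is 0.778/0.185 = 4.2054.
Posterior odds = 0.048218 × 4.2054 = 0.20278, so P(H|E) = 0.20278/(1+0.20278) = 0.1686.

P(H | E) ≈ 0.1686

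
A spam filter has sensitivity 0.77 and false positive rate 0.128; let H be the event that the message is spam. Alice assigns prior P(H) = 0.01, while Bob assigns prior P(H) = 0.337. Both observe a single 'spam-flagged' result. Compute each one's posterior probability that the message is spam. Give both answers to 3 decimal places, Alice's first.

Alice: 0.057; Bob: 0.754

P('+'|H) = 0.77, P('+'|¬H) = 0.128.
Alice: numerator 0.77·0.01 = 0.0077000; evidence = 0.0077000+0.128·0.99 = 0.13442; posterior = 0.057.
Bob: numerator 0.77·0.337 = 0.25949; evidence = 0.25949+0.128·0.663 = 0.34435; posterior = 0.754.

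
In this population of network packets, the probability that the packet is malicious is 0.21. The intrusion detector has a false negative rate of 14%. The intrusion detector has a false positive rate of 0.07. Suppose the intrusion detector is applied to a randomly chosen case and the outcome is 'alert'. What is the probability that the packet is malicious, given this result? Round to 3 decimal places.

P(H | E) ≈ 0.766

Write H for 'the packet is malicious'. Prior odds H:¬H = 0.21/0.79 = 0.26582. For the 'alert' outcome, the likelihood ratio is 0.86/0.07 = 12.286.
Posterior odds = 0.26582 × 12.286 = 3.2658, so P(H|E) = 3.2658/(1+3.2658) = 0.766.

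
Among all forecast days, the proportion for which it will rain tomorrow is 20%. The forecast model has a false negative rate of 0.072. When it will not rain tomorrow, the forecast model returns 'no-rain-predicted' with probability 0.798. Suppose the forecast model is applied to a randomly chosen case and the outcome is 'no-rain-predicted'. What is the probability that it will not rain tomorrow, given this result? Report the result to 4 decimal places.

P(¬H | E) ≈ 0.9779

Let H be the event that it will rain tomorrow. P(H) = 0.2, so P(¬H) = 0.8. With E the 'no-rain-predicted' result, P(E|H) = 0.072 and P(E|¬H) = 0.798.
P(E) = 0.072·0.2 + 0.798·0.8 = 0.014400 + 0.63840 = 0.65280.
By Bayes' theorem, P(H|E) = 0.014400 / 0.65280 = 0.0221. Hence P(¬H|E) = 1 − 0.0221 = 0.9779.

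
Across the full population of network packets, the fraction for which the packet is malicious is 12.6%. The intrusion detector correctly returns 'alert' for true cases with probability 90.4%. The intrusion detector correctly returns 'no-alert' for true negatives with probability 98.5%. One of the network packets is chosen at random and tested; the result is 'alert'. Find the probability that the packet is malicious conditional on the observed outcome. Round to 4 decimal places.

P(H | E) ≈ 0.8968

Write H for 'the packet is malicious'. Prior odds H:¬H = 0.126/0.874 = 0.14416. For the 'alert' outcome, the likelihood ratio is 0.904/0.015 = 60.267.
Posterior odds = 0.14416 × 60.267 = 8.6883, so P(H|E) = 8.6883/(1+8.6883) = 0.8968.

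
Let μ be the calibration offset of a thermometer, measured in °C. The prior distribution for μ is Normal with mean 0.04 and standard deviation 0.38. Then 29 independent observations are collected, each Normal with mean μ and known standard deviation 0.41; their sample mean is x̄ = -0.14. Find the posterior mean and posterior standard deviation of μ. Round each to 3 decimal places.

Posterior mean ≈ -0.133; posterior SD ≈ 0.075

Prior precision 1/τ₀² = 1/0.38² = 6.92521; data precision n/σ² = 29/0.41² = 172.516.
Posterior precision = 6.92521 + 172.516 = 179.442, giving posterior SD = 1/√179.442 = 0.075.
Posterior mean = (6.92521·0.04 + 172.516·-0.14) / 179.442 = -0.133.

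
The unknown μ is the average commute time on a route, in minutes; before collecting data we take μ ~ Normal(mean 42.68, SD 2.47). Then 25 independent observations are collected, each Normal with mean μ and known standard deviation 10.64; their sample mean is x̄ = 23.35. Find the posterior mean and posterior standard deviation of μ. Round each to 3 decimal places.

Posterior mean ≈ 31.585; posterior SD ≈ 1.612

With known σ, the Normal prior is conjugate. Weight on the data is w = (n/σ²)/(n/σ² + 1/τ₀²) = 0.220829/(0.220829+0.163910) = 0.57397.
Posterior mean = w·x̄ + (1−w)·μ₀ = 0.57397·23.35 + 0.42603·42.68 = 31.585. Posterior variance = 1/(0.220829+0.163910) = 2.59916, so SD = 1.612.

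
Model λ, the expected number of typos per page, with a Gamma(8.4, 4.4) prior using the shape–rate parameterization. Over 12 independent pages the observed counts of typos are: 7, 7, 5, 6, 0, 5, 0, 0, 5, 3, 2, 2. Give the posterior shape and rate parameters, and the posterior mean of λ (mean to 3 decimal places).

Total count ∑xᵢ = 42 over n = 12 pages.
Gamma is conjugate to the Poisson likelihood: posterior is Gamma(shape = 8.4+42 = 50.4, rate = 4.4+12 = 16.4).
Posterior mean = shape/rate = 50.4/16.4 = 3.073.

Posterior: Gamma(shape=50.4, rate=16.4); mean ≈ 3.073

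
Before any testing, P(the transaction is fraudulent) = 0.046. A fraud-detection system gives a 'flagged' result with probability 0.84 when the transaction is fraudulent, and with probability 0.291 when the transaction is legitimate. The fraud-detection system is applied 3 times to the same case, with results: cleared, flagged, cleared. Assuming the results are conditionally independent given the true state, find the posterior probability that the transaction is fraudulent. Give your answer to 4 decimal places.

Posterior P(H) ≈ 0.0070

With H the event that the transaction is fraudulent, the joint likelihood of the observed sequence is P(data|H) = 0.16·0.84·0.16 = 0.021504 and P(data|¬H) = 0.709·0.291·0.709 = 0.14628.
Bayes: P(H|data) = 0.046·0.021504 / (0.046·0.021504 + 0.954·0.14628) = 0.00098918/0.14054 = 0.0070.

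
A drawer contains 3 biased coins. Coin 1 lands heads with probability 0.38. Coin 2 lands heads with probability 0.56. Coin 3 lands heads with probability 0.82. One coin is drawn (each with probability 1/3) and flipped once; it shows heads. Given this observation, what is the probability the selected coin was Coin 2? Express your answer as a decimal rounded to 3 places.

Posterior probability ≈ 0.318

P(heads|C1) = 0.38; P(heads|C2) = 0.56; P(heads|C3) = 0.82.
Prior × likelihood for each source: 0.333333·0.38=0.1267, 0.333333·0.56=0.1867, 0.333333·0.82=0.2733. Summing gives P(heads) = 0.58667.
P(Coin 2 | heads) = 0.1867 / 0.58667 = 0.318.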